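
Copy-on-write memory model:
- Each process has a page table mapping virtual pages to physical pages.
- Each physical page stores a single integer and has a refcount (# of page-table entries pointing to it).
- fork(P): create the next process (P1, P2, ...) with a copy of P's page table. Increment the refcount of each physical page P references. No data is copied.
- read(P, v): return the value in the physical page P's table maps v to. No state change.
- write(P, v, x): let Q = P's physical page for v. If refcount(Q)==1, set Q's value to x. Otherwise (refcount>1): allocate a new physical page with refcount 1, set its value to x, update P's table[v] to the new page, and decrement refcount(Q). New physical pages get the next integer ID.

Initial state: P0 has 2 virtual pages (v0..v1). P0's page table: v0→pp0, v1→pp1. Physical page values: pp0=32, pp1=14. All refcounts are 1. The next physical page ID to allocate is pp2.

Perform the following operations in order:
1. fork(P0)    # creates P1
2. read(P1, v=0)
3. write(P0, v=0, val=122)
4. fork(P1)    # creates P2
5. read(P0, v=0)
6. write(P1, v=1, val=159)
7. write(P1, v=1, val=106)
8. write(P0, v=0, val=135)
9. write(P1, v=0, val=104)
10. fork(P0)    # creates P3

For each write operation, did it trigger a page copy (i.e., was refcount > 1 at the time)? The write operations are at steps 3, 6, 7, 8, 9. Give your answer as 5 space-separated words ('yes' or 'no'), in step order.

Op 1: fork(P0) -> P1. 2 ppages; refcounts: pp0:2 pp1:2
Op 2: read(P1, v0) -> 32. No state change.
Op 3: write(P0, v0, 122). refcount(pp0)=2>1 -> COPY to pp2. 3 ppages; refcounts: pp0:1 pp1:2 pp2:1
Op 4: fork(P1) -> P2. 3 ppages; refcounts: pp0:2 pp1:3 pp2:1
Op 5: read(P0, v0) -> 122. No state change.
Op 6: write(P1, v1, 159). refcount(pp1)=3>1 -> COPY to pp3. 4 ppages; refcounts: pp0:2 pp1:2 pp2:1 pp3:1
Op 7: write(P1, v1, 106). refcount(pp3)=1 -> write in place. 4 ppages; refcounts: pp0:2 pp1:2 pp2:1 pp3:1
Op 8: write(P0, v0, 135). refcount(pp2)=1 -> write in place. 4 ppages; refcounts: pp0:2 pp1:2 pp2:1 pp3:1
Op 9: write(P1, v0, 104). refcount(pp0)=2>1 -> COPY to pp4. 5 ppages; refcounts: pp0:1 pp1:2 pp2:1 pp3:1 pp4:1
Op 10: fork(P0) -> P3. 5 ppages; refcounts: pp0:1 pp1:3 pp2:2 pp3:1 pp4:1

yes yes no no yes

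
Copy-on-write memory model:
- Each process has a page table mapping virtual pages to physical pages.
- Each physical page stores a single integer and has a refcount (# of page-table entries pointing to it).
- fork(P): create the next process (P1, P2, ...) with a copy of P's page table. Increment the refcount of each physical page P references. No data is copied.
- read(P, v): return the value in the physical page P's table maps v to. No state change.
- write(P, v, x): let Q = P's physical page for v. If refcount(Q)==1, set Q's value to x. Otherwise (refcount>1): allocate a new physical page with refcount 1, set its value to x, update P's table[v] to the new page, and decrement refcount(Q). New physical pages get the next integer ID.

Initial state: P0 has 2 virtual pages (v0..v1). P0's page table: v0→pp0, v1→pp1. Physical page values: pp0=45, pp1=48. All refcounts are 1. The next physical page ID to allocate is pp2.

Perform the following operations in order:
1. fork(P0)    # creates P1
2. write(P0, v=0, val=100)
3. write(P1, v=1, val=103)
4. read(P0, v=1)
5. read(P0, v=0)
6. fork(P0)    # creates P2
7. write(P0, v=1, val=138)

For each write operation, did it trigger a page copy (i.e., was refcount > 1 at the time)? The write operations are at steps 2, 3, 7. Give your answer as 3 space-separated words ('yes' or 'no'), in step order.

Op 1: fork(P0) -> P1. 2 ppages; refcounts: pp0:2 pp1:2
Op 2: write(P0, v0, 100). refcount(pp0)=2>1 -> COPY to pp2. 3 ppages; refcounts: pp0:1 pp1:2 pp2:1
Op 3: write(P1, v1, 103). refcount(pp1)=2>1 -> COPY to pp3. 4 ppages; refcounts: pp0:1 pp1:1 pp2:1 pp3:1
Op 4: read(P0, v1) -> 48. No state change.
Op 5: read(P0, v0) -> 100. No state change.
Op 6: fork(P0) -> P2. 4 ppages; refcounts: pp0:1 pp1:2 pp2:2 pp3:1
Op 7: write(P0, v1, 138). refcount(pp1)=2>1 -> COPY to pp4. 5 ppages; refcounts: pp0:1 pp1:1 pp2:2 pp3:1 pp4:1

yes yes yes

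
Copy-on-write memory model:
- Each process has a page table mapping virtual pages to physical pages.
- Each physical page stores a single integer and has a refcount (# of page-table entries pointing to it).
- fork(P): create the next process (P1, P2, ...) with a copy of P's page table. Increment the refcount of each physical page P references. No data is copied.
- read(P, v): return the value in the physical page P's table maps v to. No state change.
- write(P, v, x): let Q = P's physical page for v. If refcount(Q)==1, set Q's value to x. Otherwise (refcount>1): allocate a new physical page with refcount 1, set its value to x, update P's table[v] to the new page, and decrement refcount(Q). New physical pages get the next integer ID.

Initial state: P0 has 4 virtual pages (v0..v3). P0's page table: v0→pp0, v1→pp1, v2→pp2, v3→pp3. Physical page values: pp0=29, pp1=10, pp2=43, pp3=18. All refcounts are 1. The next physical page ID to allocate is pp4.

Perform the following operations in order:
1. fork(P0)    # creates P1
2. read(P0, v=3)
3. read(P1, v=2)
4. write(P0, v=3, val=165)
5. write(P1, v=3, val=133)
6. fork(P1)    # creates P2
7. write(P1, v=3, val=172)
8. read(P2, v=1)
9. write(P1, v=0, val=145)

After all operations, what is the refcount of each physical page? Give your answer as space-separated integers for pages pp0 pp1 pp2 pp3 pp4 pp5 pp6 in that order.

Answer: 2 3 3 1 1 1 1

Derivation:
Op 1: fork(P0) -> P1. 4 ppages; refcounts: pp0:2 pp1:2 pp2:2 pp3:2
Op 2: read(P0, v3) -> 18. No state change.
Op 3: read(P1, v2) -> 43. No state change.
Op 4: write(P0, v3, 165). refcount(pp3)=2>1 -> COPY to pp4. 5 ppages; refcounts: pp0:2 pp1:2 pp2:2 pp3:1 pp4:1
Op 5: write(P1, v3, 133). refcount(pp3)=1 -> write in place. 5 ppages; refcounts: pp0:2 pp1:2 pp2:2 pp3:1 pp4:1
Op 6: fork(P1) -> P2. 5 ppages; refcounts: pp0:3 pp1:3 pp2:3 pp3:2 pp4:1
Op 7: write(P1, v3, 172). refcount(pp3)=2>1 -> COPY to pp5. 6 ppages; refcounts: pp0:3 pp1:3 pp2:3 pp3:1 pp4:1 pp5:1
Op 8: read(P2, v1) -> 10. No state change.
Op 9: write(P1, v0, 145). refcount(pp0)=3>1 -> COPY to pp6. 7 ppages; refcounts: pp0:2 pp1:3 pp2:3 pp3:1 pp4:1 pp5:1 pp6:1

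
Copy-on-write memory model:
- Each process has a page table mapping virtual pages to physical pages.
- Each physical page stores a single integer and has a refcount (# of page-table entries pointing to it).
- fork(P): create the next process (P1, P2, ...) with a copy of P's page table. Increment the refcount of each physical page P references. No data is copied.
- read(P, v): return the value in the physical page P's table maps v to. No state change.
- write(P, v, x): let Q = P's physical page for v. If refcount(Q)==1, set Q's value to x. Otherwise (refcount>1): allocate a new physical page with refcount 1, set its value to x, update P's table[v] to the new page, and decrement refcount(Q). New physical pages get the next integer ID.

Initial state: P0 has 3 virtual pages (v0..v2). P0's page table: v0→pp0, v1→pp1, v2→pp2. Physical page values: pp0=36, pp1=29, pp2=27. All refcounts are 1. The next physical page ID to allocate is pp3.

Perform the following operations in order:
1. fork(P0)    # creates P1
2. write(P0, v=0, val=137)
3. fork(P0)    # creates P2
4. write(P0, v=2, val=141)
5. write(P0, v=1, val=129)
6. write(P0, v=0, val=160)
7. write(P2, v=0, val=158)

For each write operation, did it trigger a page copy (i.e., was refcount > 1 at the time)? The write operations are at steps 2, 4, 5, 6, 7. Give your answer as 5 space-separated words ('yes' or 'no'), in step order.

Op 1: fork(P0) -> P1. 3 ppages; refcounts: pp0:2 pp1:2 pp2:2
Op 2: write(P0, v0, 137). refcount(pp0)=2>1 -> COPY to pp3. 4 ppages; refcounts: pp0:1 pp1:2 pp2:2 pp3:1
Op 3: fork(P0) -> P2. 4 ppages; refcounts: pp0:1 pp1:3 pp2:3 pp3:2
Op 4: write(P0, v2, 141). refcount(pp2)=3>1 -> COPY to pp4. 5 ppages; refcounts: pp0:1 pp1:3 pp2:2 pp3:2 pp4:1
Op 5: write(P0, v1, 129). refcount(pp1)=3>1 -> COPY to pp5. 6 ppages; refcounts: pp0:1 pp1:2 pp2:2 pp3:2 pp4:1 pp5:1
Op 6: write(P0, v0, 160). refcount(pp3)=2>1 -> COPY to pp6. 7 ppages; refcounts: pp0:1 pp1:2 pp2:2 pp3:1 pp4:1 pp5:1 pp6:1
Op 7: write(P2, v0, 158). refcount(pp3)=1 -> write in place. 7 ppages; refcounts: pp0:1 pp1:2 pp2:2 pp3:1 pp4:1 pp5:1 pp6:1

yes yes yes yes no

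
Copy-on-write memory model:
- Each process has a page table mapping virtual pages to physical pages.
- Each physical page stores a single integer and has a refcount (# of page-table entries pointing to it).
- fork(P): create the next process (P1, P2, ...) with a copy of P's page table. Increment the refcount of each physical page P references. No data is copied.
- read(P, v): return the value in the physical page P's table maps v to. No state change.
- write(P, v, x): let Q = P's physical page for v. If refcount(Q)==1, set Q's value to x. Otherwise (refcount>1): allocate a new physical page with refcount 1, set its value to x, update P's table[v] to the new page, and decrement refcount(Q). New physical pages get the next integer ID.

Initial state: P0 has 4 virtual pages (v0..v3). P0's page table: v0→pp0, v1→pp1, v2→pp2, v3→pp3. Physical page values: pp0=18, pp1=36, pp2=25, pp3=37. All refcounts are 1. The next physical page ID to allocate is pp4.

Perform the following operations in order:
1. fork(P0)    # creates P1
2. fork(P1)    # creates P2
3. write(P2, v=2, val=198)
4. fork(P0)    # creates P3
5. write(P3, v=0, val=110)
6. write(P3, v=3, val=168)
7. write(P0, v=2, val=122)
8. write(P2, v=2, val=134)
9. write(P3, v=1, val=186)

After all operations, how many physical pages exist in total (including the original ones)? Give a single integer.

Op 1: fork(P0) -> P1. 4 ppages; refcounts: pp0:2 pp1:2 pp2:2 pp3:2
Op 2: fork(P1) -> P2. 4 ppages; refcounts: pp0:3 pp1:3 pp2:3 pp3:3
Op 3: write(P2, v2, 198). refcount(pp2)=3>1 -> COPY to pp4. 5 ppages; refcounts: pp0:3 pp1:3 pp2:2 pp3:3 pp4:1
Op 4: fork(P0) -> P3. 5 ppages; refcounts: pp0:4 pp1:4 pp2:3 pp3:4 pp4:1
Op 5: write(P3, v0, 110). refcount(pp0)=4>1 -> COPY to pp5. 6 ppages; refcounts: pp0:3 pp1:4 pp2:3 pp3:4 pp4:1 pp5:1
Op 6: write(P3, v3, 168). refcount(pp3)=4>1 -> COPY to pp6. 7 ppages; refcounts: pp0:3 pp1:4 pp2:3 pp3:3 pp4:1 pp5:1 pp6:1
Op 7: write(P0, v2, 122). refcount(pp2)=3>1 -> COPY to pp7. 8 ppages; refcounts: pp0:3 pp1:4 pp2:2 pp3:3 pp4:1 pp5:1 pp6:1 pp7:1
Op 8: write(P2, v2, 134). refcount(pp4)=1 -> write in place. 8 ppages; refcounts: pp0:3 pp1:4 pp2:2 pp3:3 pp4:1 pp5:1 pp6:1 pp7:1
Op 9: write(P3, v1, 186). refcount(pp1)=4>1 -> COPY to pp8. 9 ppages; refcounts: pp0:3 pp1:3 pp2:2 pp3:3 pp4:1 pp5:1 pp6:1 pp7:1 pp8:1

Answer: 9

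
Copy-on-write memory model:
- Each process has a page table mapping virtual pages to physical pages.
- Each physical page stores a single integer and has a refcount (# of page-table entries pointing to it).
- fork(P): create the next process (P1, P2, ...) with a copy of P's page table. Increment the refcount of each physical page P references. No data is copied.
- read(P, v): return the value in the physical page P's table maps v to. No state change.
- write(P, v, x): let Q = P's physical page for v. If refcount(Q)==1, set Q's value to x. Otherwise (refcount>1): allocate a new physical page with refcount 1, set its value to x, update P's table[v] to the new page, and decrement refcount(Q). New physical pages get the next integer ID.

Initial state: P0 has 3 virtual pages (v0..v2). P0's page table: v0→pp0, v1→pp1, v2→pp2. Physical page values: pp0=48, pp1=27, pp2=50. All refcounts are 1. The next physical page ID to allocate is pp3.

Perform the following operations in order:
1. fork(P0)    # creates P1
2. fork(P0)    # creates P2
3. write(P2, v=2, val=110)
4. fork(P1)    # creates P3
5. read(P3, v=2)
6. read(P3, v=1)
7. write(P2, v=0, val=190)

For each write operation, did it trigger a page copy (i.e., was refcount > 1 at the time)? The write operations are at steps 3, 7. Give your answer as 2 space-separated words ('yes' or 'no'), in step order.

Op 1: fork(P0) -> P1. 3 ppages; refcounts: pp0:2 pp1:2 pp2:2
Op 2: fork(P0) -> P2. 3 ppages; refcounts: pp0:3 pp1:3 pp2:3
Op 3: write(P2, v2, 110). refcount(pp2)=3>1 -> COPY to pp3. 4 ppages; refcounts: pp0:3 pp1:3 pp2:2 pp3:1
Op 4: fork(P1) -> P3. 4 ppages; refcounts: pp0:4 pp1:4 pp2:3 pp3:1
Op 5: read(P3, v2) -> 50. No state change.
Op 6: read(P3, v1) -> 27. No state change.
Op 7: write(P2, v0, 190). refcount(pp0)=4>1 -> COPY to pp4. 5 ppages; refcounts: pp0:3 pp1:4 pp2:3 pp3:1 pp4:1

yes yes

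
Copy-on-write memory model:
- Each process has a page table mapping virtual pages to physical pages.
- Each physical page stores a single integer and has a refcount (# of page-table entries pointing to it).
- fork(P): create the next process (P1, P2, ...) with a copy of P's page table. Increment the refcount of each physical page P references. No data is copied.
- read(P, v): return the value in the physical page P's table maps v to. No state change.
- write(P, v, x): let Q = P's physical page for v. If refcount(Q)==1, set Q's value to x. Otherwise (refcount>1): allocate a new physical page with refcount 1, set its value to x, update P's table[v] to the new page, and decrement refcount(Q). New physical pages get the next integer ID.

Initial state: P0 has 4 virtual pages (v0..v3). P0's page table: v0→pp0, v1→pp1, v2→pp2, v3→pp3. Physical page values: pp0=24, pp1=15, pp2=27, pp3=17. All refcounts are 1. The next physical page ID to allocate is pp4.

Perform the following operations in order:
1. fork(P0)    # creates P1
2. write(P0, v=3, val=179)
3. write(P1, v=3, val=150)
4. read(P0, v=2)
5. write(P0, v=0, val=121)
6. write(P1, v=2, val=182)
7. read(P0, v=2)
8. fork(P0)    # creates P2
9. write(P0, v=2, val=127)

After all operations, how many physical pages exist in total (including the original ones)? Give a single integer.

Answer: 8

Derivation:
Op 1: fork(P0) -> P1. 4 ppages; refcounts: pp0:2 pp1:2 pp2:2 pp3:2
Op 2: write(P0, v3, 179). refcount(pp3)=2>1 -> COPY to pp4. 5 ppages; refcounts: pp0:2 pp1:2 pp2:2 pp3:1 pp4:1
Op 3: write(P1, v3, 150). refcount(pp3)=1 -> write in place. 5 ppages; refcounts: pp0:2 pp1:2 pp2:2 pp3:1 pp4:1
Op 4: read(P0, v2) -> 27. No state change.
Op 5: write(P0, v0, 121). refcount(pp0)=2>1 -> COPY to pp5. 6 ppages; refcounts: pp0:1 pp1:2 pp2:2 pp3:1 pp4:1 pp5:1
Op 6: write(P1, v2, 182). refcount(pp2)=2>1 -> COPY to pp6. 7 ppages; refcounts: pp0:1 pp1:2 pp2:1 pp3:1 pp4:1 pp5:1 pp6:1
Op 7: read(P0, v2) -> 27. No state change.
Op 8: fork(P0) -> P2. 7 ppages; refcounts: pp0:1 pp1:3 pp2:2 pp3:1 pp4:2 pp5:2 pp6:1
Op 9: write(P0, v2, 127). refcount(pp2)=2>1 -> COPY to pp7. 8 ppages; refcounts: pp0:1 pp1:3 pp2:1 pp3:1 pp4:2 pp5:2 pp6:1 pp7:1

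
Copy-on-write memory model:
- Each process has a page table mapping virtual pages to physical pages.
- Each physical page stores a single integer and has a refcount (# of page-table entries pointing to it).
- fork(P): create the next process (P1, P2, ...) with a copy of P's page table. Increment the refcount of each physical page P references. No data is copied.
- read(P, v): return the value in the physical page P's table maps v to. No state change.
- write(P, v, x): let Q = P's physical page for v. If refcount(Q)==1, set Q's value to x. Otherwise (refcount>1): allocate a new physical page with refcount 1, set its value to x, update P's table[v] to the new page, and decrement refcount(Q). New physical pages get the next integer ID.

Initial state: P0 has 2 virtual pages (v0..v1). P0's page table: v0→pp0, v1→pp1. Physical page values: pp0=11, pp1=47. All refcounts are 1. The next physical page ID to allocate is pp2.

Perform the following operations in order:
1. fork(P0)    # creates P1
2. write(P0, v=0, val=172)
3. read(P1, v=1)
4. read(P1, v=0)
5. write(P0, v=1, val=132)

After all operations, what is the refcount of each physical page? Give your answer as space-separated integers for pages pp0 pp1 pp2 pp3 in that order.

Op 1: fork(P0) -> P1. 2 ppages; refcounts: pp0:2 pp1:2
Op 2: write(P0, v0, 172). refcount(pp0)=2>1 -> COPY to pp2. 3 ppages; refcounts: pp0:1 pp1:2 pp2:1
Op 3: read(P1, v1) -> 47. No state change.
Op 4: read(P1, v0) -> 11. No state change.
Op 5: write(P0, v1, 132). refcount(pp1)=2>1 -> COPY to pp3. 4 ppages; refcounts: pp0:1 pp1:1 pp2:1 pp3:1

Answer: 1 1 1 1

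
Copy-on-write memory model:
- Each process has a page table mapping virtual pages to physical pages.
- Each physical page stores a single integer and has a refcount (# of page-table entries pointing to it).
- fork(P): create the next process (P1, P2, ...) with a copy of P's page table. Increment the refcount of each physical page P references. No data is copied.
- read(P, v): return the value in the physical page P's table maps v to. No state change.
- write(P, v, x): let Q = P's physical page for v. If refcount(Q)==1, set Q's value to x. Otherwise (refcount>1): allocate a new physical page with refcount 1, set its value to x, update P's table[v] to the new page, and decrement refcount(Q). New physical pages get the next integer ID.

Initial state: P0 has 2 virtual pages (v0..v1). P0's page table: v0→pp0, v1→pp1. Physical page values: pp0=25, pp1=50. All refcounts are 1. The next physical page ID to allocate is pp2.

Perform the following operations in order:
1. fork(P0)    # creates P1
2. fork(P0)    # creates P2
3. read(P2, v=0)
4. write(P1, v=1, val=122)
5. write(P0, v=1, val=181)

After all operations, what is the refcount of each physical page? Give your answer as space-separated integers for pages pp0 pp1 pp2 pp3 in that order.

Op 1: fork(P0) -> P1. 2 ppages; refcounts: pp0:2 pp1:2
Op 2: fork(P0) -> P2. 2 ppages; refcounts: pp0:3 pp1:3
Op 3: read(P2, v0) -> 25. No state change.
Op 4: write(P1, v1, 122). refcount(pp1)=3>1 -> COPY to pp2. 3 ppages; refcounts: pp0:3 pp1:2 pp2:1
Op 5: write(P0, v1, 181). refcount(pp1)=2>1 -> COPY to pp3. 4 ppages; refcounts: pp0:3 pp1:1 pp2:1 pp3:1

Answer: 3 1 1 1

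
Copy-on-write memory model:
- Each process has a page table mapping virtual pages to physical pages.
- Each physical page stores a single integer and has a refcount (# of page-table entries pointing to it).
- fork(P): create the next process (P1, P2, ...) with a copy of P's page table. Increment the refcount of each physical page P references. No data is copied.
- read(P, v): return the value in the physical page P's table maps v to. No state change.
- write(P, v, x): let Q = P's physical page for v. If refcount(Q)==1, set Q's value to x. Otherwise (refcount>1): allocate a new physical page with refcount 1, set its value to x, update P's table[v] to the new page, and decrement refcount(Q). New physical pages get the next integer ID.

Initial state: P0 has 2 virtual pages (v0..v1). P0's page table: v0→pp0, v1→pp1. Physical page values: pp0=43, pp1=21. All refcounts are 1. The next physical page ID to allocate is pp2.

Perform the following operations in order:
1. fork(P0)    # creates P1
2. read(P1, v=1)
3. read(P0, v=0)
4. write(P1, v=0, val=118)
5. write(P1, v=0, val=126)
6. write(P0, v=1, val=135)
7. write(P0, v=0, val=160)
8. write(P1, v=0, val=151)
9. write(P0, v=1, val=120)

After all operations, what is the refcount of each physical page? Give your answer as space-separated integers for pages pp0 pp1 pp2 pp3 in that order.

Answer: 1 1 1 1

Derivation:
Op 1: fork(P0) -> P1. 2 ppages; refcounts: pp0:2 pp1:2
Op 2: read(P1, v1) -> 21. No state change.
Op 3: read(P0, v0) -> 43. No state change.
Op 4: write(P1, v0, 118). refcount(pp0)=2>1 -> COPY to pp2. 3 ppages; refcounts: pp0:1 pp1:2 pp2:1
Op 5: write(P1, v0, 126). refcount(pp2)=1 -> write in place. 3 ppages; refcounts: pp0:1 pp1:2 pp2:1
Op 6: write(P0, v1, 135). refcount(pp1)=2>1 -> COPY to pp3. 4 ppages; refcounts: pp0:1 pp1:1 pp2:1 pp3:1
Op 7: write(P0, v0, 160). refcount(pp0)=1 -> write in place. 4 ppages; refcounts: pp0:1 pp1:1 pp2:1 pp3:1
Op 8: write(P1, v0, 151). refcount(pp2)=1 -> write in place. 4 ppages; refcounts: pp0:1 pp1:1 pp2:1 pp3:1
Op 9: write(P0, v1, 120). refcount(pp3)=1 -> write in place. 4 ppages; refcounts: pp0:1 pp1:1 pp2:1 pp3:1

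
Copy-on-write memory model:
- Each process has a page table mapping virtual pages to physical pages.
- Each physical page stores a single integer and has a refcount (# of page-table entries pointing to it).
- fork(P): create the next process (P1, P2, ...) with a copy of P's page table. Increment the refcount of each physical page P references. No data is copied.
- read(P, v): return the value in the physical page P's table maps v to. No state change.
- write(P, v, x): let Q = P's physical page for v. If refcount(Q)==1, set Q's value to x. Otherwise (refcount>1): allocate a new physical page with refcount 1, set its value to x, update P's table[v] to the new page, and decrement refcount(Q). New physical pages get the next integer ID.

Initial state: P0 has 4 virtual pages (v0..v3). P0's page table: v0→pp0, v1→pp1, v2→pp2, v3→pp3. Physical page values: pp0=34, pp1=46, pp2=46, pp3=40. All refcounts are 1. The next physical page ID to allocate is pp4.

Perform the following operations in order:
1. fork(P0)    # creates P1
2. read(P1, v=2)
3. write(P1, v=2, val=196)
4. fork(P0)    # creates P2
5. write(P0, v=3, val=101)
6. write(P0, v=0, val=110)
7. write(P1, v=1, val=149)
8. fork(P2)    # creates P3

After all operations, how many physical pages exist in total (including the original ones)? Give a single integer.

Op 1: fork(P0) -> P1. 4 ppages; refcounts: pp0:2 pp1:2 pp2:2 pp3:2
Op 2: read(P1, v2) -> 46. No state change.
Op 3: write(P1, v2, 196). refcount(pp2)=2>1 -> COPY to pp4. 5 ppages; refcounts: pp0:2 pp1:2 pp2:1 pp3:2 pp4:1
Op 4: fork(P0) -> P2. 5 ppages; refcounts: pp0:3 pp1:3 pp2:2 pp3:3 pp4:1
Op 5: write(P0, v3, 101). refcount(pp3)=3>1 -> COPY to pp5. 6 ppages; refcounts: pp0:3 pp1:3 pp2:2 pp3:2 pp4:1 pp5:1
Op 6: write(P0, v0, 110). refcount(pp0)=3>1 -> COPY to pp6. 7 ppages; refcounts: pp0:2 pp1:3 pp2:2 pp3:2 pp4:1 pp5:1 pp6:1
Op 7: write(P1, v1, 149). refcount(pp1)=3>1 -> COPY to pp7. 8 ppages; refcounts: pp0:2 pp1:2 pp2:2 pp3:2 pp4:1 pp5:1 pp6:1 pp7:1
Op 8: fork(P2) -> P3. 8 ppages; refcounts: pp0:3 pp1:3 pp2:3 pp3:3 pp4:1 pp5:1 pp6:1 pp7:1

Answer: 8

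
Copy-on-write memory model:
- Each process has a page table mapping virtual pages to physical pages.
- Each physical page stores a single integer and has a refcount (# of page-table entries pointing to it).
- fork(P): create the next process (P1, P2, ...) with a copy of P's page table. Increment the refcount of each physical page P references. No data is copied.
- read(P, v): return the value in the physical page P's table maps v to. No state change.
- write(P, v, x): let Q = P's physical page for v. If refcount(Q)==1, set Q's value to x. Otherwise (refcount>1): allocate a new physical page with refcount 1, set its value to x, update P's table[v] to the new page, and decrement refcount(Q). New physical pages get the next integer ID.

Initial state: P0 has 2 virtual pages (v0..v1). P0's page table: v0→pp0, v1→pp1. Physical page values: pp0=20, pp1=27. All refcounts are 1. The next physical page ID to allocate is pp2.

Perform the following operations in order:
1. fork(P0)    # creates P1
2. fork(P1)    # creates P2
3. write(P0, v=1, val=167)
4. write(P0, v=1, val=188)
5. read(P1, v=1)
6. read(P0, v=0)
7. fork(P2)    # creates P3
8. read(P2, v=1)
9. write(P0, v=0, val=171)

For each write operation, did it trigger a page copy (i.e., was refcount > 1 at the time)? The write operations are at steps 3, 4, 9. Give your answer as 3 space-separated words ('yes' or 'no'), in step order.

Op 1: fork(P0) -> P1. 2 ppages; refcounts: pp0:2 pp1:2
Op 2: fork(P1) -> P2. 2 ppages; refcounts: pp0:3 pp1:3
Op 3: write(P0, v1, 167). refcount(pp1)=3>1 -> COPY to pp2. 3 ppages; refcounts: pp0:3 pp1:2 pp2:1
Op 4: write(P0, v1, 188). refcount(pp2)=1 -> write in place. 3 ppages; refcounts: pp0:3 pp1:2 pp2:1
Op 5: read(P1, v1) -> 27. No state change.
Op 6: read(P0, v0) -> 20. No state change.
Op 7: fork(P2) -> P3. 3 ppages; refcounts: pp0:4 pp1:3 pp2:1
Op 8: read(P2, v1) -> 27. No state change.
Op 9: write(P0, v0, 171). refcount(pp0)=4>1 -> COPY to pp3. 4 ppages; refcounts: pp0:3 pp1:3 pp2:1 pp3:1

yes no yes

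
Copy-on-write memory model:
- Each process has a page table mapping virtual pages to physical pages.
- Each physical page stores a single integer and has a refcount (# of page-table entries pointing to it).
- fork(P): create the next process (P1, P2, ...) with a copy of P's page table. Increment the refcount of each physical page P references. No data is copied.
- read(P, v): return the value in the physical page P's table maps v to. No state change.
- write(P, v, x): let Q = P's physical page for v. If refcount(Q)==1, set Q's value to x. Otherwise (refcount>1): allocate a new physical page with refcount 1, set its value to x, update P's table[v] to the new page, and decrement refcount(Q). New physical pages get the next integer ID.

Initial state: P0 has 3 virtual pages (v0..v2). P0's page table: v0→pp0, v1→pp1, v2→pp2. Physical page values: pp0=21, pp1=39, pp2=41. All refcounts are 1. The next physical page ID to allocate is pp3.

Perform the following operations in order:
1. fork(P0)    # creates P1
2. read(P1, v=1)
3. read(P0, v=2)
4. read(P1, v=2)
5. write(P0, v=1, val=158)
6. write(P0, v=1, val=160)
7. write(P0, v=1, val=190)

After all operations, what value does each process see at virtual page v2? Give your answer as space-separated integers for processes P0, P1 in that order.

Answer: 41 41

Derivation:
Op 1: fork(P0) -> P1. 3 ppages; refcounts: pp0:2 pp1:2 pp2:2
Op 2: read(P1, v1) -> 39. No state change.
Op 3: read(P0, v2) -> 41. No state change.
Op 4: read(P1, v2) -> 41. No state change.
Op 5: write(P0, v1, 158). refcount(pp1)=2>1 -> COPY to pp3. 4 ppages; refcounts: pp0:2 pp1:1 pp2:2 pp3:1
Op 6: write(P0, v1, 160). refcount(pp3)=1 -> write in place. 4 ppages; refcounts: pp0:2 pp1:1 pp2:2 pp3:1
Op 7: write(P0, v1, 190). refcount(pp3)=1 -> write in place. 4 ppages; refcounts: pp0:2 pp1:1 pp2:2 pp3:1
P0: v2 -> pp2 = 41
P1: v2 -> pp2 = 41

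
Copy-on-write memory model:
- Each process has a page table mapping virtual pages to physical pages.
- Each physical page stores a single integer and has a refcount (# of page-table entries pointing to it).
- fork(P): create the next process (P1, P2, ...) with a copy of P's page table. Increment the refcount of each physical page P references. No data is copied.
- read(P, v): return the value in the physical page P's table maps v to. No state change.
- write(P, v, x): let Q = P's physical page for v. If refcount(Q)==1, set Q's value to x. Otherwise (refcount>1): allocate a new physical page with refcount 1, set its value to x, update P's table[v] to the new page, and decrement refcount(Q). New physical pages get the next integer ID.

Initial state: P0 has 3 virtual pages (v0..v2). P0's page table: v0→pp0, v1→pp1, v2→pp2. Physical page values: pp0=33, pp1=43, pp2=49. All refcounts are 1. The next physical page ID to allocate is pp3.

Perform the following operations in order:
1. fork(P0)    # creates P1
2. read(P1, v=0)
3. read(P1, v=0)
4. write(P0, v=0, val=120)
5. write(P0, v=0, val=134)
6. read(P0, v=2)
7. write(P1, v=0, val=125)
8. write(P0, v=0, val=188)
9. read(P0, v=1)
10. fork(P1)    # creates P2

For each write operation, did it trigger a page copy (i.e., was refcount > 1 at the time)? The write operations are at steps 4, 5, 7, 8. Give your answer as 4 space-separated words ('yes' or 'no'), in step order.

Op 1: fork(P0) -> P1. 3 ppages; refcounts: pp0:2 pp1:2 pp2:2
Op 2: read(P1, v0) -> 33. No state change.
Op 3: read(P1, v0) -> 33. No state change.
Op 4: write(P0, v0, 120). refcount(pp0)=2>1 -> COPY to pp3. 4 ppages; refcounts: pp0:1 pp1:2 pp2:2 pp3:1
Op 5: write(P0, v0, 134). refcount(pp3)=1 -> write in place. 4 ppages; refcounts: pp0:1 pp1:2 pp2:2 pp3:1
Op 6: read(P0, v2) -> 49. No state change.
Op 7: write(P1, v0, 125). refcount(pp0)=1 -> write in place. 4 ppages; refcounts: pp0:1 pp1:2 pp2:2 pp3:1
Op 8: write(P0, v0, 188). refcount(pp3)=1 -> write in place. 4 ppages; refcounts: pp0:1 pp1:2 pp2:2 pp3:1
Op 9: read(P0, v1) -> 43. No state change.
Op 10: fork(P1) -> P2. 4 ppages; refcounts: pp0:2 pp1:3 pp2:3 pp3:1

yes no no no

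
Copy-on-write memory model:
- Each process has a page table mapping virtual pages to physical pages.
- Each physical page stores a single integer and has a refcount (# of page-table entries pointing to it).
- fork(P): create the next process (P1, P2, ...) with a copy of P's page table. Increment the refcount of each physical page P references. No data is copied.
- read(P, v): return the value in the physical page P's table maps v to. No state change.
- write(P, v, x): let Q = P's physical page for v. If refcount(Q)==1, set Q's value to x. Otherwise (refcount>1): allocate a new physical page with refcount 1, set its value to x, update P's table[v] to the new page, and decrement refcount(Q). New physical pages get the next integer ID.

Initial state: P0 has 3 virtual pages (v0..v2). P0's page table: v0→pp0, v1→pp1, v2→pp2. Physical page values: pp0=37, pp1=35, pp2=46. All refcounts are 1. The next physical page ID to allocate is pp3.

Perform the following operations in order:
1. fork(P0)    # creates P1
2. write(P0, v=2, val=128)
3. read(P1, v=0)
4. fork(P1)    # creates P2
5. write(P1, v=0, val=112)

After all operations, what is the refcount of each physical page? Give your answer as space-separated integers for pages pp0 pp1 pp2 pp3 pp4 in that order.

Op 1: fork(P0) -> P1. 3 ppages; refcounts: pp0:2 pp1:2 pp2:2
Op 2: write(P0, v2, 128). refcount(pp2)=2>1 -> COPY to pp3. 4 ppages; refcounts: pp0:2 pp1:2 pp2:1 pp3:1
Op 3: read(P1, v0) -> 37. No state change.
Op 4: fork(P1) -> P2. 4 ppages; refcounts: pp0:3 pp1:3 pp2:2 pp3:1
Op 5: write(P1, v0, 112). refcount(pp0)=3>1 -> COPY to pp4. 5 ppages; refcounts: pp0:2 pp1:3 pp2:2 pp3:1 pp4:1

Answer: 2 3 2 1 1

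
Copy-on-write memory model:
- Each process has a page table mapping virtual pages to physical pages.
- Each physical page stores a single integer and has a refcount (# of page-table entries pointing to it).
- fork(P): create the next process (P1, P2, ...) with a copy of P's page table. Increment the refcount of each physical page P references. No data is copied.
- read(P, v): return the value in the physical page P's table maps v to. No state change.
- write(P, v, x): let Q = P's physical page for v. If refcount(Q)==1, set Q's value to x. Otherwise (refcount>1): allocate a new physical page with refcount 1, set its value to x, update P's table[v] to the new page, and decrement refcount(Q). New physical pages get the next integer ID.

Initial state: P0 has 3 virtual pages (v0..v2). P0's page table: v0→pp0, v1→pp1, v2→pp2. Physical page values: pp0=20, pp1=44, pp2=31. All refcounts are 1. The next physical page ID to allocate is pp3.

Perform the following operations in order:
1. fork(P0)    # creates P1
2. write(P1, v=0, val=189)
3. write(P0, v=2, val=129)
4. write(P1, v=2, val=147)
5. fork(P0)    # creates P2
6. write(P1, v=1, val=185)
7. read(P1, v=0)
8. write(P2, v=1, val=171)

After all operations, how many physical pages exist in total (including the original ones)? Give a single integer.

Answer: 7

Derivation:
Op 1: fork(P0) -> P1. 3 ppages; refcounts: pp0:2 pp1:2 pp2:2
Op 2: write(P1, v0, 189). refcount(pp0)=2>1 -> COPY to pp3. 4 ppages; refcounts: pp0:1 pp1:2 pp2:2 pp3:1
Op 3: write(P0, v2, 129). refcount(pp2)=2>1 -> COPY to pp4. 5 ppages; refcounts: pp0:1 pp1:2 pp2:1 pp3:1 pp4:1
Op 4: write(P1, v2, 147). refcount(pp2)=1 -> write in place. 5 ppages; refcounts: pp0:1 pp1:2 pp2:1 pp3:1 pp4:1
Op 5: fork(P0) -> P2. 5 ppages; refcounts: pp0:2 pp1:3 pp2:1 pp3:1 pp4:2
Op 6: write(P1, v1, 185). refcount(pp1)=3>1 -> COPY to pp5. 6 ppages; refcounts: pp0:2 pp1:2 pp2:1 pp3:1 pp4:2 pp5:1
Op 7: read(P1, v0) -> 189. No state change.
Op 8: write(P2, v1, 171). refcount(pp1)=2>1 -> COPY to pp6. 7 ppages; refcounts: pp0:2 pp1:1 pp2:1 pp3:1 pp4:2 pp5:1 pp6:1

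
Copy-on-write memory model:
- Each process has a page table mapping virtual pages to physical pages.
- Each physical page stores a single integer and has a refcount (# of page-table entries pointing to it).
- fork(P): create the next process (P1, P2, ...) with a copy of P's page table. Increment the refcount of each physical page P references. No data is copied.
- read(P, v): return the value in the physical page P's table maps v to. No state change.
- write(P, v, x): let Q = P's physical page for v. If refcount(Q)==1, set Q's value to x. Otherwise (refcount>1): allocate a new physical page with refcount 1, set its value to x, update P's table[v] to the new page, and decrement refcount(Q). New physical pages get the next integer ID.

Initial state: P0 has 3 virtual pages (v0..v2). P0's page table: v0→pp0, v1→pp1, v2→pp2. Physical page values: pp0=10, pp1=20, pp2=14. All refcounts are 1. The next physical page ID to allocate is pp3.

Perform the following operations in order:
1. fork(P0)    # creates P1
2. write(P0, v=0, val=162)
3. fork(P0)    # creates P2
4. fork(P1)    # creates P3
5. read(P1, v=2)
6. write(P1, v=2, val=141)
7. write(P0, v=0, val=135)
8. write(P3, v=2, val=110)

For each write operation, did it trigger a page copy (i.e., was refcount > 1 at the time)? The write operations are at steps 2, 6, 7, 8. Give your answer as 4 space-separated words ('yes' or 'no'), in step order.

Op 1: fork(P0) -> P1. 3 ppages; refcounts: pp0:2 pp1:2 pp2:2
Op 2: write(P0, v0, 162). refcount(pp0)=2>1 -> COPY to pp3. 4 ppages; refcounts: pp0:1 pp1:2 pp2:2 pp3:1
Op 3: fork(P0) -> P2. 4 ppages; refcounts: pp0:1 pp1:3 pp2:3 pp3:2
Op 4: fork(P1) -> P3. 4 ppages; refcounts: pp0:2 pp1:4 pp2:4 pp3:2
Op 5: read(P1, v2) -> 14. No state change.
Op 6: write(P1, v2, 141). refcount(pp2)=4>1 -> COPY to pp4. 5 ppages; refcounts: pp0:2 pp1:4 pp2:3 pp3:2 pp4:1
Op 7: write(P0, v0, 135). refcount(pp3)=2>1 -> COPY to pp5. 6 ppages; refcounts: pp0:2 pp1:4 pp2:3 pp3:1 pp4:1 pp5:1
Op 8: write(P3, v2, 110). refcount(pp2)=3>1 -> COPY to pp6. 7 ppages; refcounts: pp0:2 pp1:4 pp2:2 pp3:1 pp4:1 pp5:1 pp6:1

yes yes yes yes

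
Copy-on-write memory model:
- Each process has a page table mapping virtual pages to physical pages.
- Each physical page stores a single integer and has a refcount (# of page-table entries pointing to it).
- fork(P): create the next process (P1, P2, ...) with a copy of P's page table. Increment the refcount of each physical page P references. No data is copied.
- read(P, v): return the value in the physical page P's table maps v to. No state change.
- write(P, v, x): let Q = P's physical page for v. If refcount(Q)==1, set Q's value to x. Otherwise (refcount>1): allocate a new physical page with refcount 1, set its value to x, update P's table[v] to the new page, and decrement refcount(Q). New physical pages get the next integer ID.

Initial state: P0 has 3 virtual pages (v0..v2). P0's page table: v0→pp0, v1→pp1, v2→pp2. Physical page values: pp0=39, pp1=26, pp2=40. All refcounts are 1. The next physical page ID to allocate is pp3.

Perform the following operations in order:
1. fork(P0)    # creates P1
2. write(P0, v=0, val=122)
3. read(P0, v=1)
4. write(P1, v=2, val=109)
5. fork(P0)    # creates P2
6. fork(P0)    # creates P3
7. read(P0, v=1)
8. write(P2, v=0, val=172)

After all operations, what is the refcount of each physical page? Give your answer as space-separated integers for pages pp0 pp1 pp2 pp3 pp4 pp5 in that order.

Answer: 1 4 3 2 1 1

Derivation:
Op 1: fork(P0) -> P1. 3 ppages; refcounts: pp0:2 pp1:2 pp2:2
Op 2: write(P0, v0, 122). refcount(pp0)=2>1 -> COPY to pp3. 4 ppages; refcounts: pp0:1 pp1:2 pp2:2 pp3:1
Op 3: read(P0, v1) -> 26. No state change.
Op 4: write(P1, v2, 109). refcount(pp2)=2>1 -> COPY to pp4. 5 ppages; refcounts: pp0:1 pp1:2 pp2:1 pp3:1 pp4:1
Op 5: fork(P0) -> P2. 5 ppages; refcounts: pp0:1 pp1:3 pp2:2 pp3:2 pp4:1
Op 6: fork(P0) -> P3. 5 ppages; refcounts: pp0:1 pp1:4 pp2:3 pp3:3 pp4:1
Op 7: read(P0, v1) -> 26. No state change.
Op 8: write(P2, v0, 172). refcount(pp3)=3>1 -> COPY to pp5. 6 ppages; refcounts: pp0:1 pp1:4 pp2:3 pp3:2 pp4:1 pp5:1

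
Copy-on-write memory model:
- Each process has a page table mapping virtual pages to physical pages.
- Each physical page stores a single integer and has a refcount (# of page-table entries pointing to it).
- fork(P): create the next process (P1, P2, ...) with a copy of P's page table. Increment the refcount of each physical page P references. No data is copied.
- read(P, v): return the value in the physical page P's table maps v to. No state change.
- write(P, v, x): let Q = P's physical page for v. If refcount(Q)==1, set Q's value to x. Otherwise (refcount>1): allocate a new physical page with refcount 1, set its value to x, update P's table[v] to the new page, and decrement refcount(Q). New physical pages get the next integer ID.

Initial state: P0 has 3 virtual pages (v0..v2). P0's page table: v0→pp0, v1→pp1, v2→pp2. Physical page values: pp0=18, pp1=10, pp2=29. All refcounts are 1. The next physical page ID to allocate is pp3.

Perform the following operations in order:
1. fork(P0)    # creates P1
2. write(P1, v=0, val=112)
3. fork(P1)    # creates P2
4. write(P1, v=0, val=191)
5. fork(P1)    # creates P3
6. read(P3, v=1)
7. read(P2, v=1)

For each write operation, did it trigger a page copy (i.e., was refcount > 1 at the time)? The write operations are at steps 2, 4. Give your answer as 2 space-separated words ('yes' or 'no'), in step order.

Op 1: fork(P0) -> P1. 3 ppages; refcounts: pp0:2 pp1:2 pp2:2
Op 2: write(P1, v0, 112). refcount(pp0)=2>1 -> COPY to pp3. 4 ppages; refcounts: pp0:1 pp1:2 pp2:2 pp3:1
Op 3: fork(P1) -> P2. 4 ppages; refcounts: pp0:1 pp1:3 pp2:3 pp3:2
Op 4: write(P1, v0, 191). refcount(pp3)=2>1 -> COPY to pp4. 5 ppages; refcounts: pp0:1 pp1:3 pp2:3 pp3:1 pp4:1
Op 5: fork(P1) -> P3. 5 ppages; refcounts: pp0:1 pp1:4 pp2:4 pp3:1 pp4:2
Op 6: read(P3, v1) -> 10. No state change.
Op 7: read(P2, v1) -> 10. No state change.

yes yes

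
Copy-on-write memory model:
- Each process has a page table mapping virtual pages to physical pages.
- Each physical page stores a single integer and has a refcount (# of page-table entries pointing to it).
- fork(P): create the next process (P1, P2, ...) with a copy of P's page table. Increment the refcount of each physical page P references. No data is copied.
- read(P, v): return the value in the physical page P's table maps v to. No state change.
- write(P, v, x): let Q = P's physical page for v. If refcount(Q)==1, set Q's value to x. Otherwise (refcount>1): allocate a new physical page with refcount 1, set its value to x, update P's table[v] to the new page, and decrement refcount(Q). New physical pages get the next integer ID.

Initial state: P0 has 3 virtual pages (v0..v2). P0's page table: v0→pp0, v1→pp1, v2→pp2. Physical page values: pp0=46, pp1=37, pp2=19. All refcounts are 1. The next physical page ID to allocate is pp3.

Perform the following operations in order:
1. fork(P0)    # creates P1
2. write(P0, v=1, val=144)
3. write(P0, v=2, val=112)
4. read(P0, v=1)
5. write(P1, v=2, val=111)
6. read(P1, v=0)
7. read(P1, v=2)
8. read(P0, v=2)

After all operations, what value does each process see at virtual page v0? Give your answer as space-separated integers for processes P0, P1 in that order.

Answer: 46 46

Derivation:
Op 1: fork(P0) -> P1. 3 ppages; refcounts: pp0:2 pp1:2 pp2:2
Op 2: write(P0, v1, 144). refcount(pp1)=2>1 -> COPY to pp3. 4 ppages; refcounts: pp0:2 pp1:1 pp2:2 pp3:1
Op 3: write(P0, v2, 112). refcount(pp2)=2>1 -> COPY to pp4. 5 ppages; refcounts: pp0:2 pp1:1 pp2:1 pp3:1 pp4:1
Op 4: read(P0, v1) -> 144. No state change.
Op 5: write(P1, v2, 111). refcount(pp2)=1 -> write in place. 5 ppages; refcounts: pp0:2 pp1:1 pp2:1 pp3:1 pp4:1
Op 6: read(P1, v0) -> 46. No state change.
Op 7: read(P1, v2) -> 111. No state change.
Op 8: read(P0, v2) -> 112. No state change.
P0: v0 -> pp0 = 46
P1: v0 -> pp0 = 46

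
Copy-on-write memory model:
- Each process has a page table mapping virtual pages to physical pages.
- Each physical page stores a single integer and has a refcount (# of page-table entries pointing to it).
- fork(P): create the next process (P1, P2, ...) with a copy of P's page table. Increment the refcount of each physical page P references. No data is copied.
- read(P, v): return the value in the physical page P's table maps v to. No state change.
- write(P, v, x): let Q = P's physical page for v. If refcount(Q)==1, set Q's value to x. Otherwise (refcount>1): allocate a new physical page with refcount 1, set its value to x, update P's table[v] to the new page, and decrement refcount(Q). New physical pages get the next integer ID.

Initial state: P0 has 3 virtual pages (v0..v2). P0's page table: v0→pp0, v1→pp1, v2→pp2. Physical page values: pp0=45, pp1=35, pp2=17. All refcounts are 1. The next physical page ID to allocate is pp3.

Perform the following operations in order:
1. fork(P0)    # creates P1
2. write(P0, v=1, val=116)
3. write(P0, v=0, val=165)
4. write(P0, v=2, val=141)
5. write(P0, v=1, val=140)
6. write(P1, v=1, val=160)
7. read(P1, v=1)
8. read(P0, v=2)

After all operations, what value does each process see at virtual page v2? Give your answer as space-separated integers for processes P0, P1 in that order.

Answer: 141 17

Derivation:
Op 1: fork(P0) -> P1. 3 ppages; refcounts: pp0:2 pp1:2 pp2:2
Op 2: write(P0, v1, 116). refcount(pp1)=2>1 -> COPY to pp3. 4 ppages; refcounts: pp0:2 pp1:1 pp2:2 pp3:1
Op 3: write(P0, v0, 165). refcount(pp0)=2>1 -> COPY to pp4. 5 ppages; refcounts: pp0:1 pp1:1 pp2:2 pp3:1 pp4:1
Op 4: write(P0, v2, 141). refcount(pp2)=2>1 -> COPY to pp5. 6 ppages; refcounts: pp0:1 pp1:1 pp2:1 pp3:1 pp4:1 pp5:1
Op 5: write(P0, v1, 140). refcount(pp3)=1 -> write in place. 6 ppages; refcounts: pp0:1 pp1:1 pp2:1 pp3:1 pp4:1 pp5:1
Op 6: write(P1, v1, 160). refcount(pp1)=1 -> write in place. 6 ppages; refcounts: pp0:1 pp1:1 pp2:1 pp3:1 pp4:1 pp5:1
Op 7: read(P1, v1) -> 160. No state change.
Op 8: read(P0, v2) -> 141. No state change.
P0: v2 -> pp5 = 141
P1: v2 -> pp2 = 17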